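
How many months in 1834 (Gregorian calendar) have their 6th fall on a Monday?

2

Check the 6th of each month of 1834: Jan 6: Mon, Feb 6: Thu, Mar 6: Thu, Apr 6: Sun, May 6: Tue, Jun 6: Fri, Jul 6: Sun, Aug 6: Wed, Sep 6: Sat, Oct 6: Mon, Nov 6: Thu, Dec 6: Sat.
Monday occurs in January, October — 2 months.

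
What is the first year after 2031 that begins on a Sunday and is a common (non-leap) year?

2034

Jan 1 advances by 2 weekdays after a leap year and by 1 after a common year.
2031: Jan 1 is Wednesday.
2032: Thursday (leap)
2033: Saturday
2034: Sunday
2034 begins on a Sunday and is a common year.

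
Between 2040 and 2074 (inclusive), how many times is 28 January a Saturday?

6

Track 28 January's weekday year by year (advancing +1, or +2 across a Feb 29):
  2040: Sat ✓  2041: Mon (+2)  2042: Tue (+1)  2043: Wed (+1)  2044: Thu (+1)
  2045: Sat (+2) ✓  2046: Sun (+1)  2047: Mon (+1)  2048: Tue (+1)  2049: Thu (+2)
  2050: Fri (+1)  2051: Sat (+1) ✓  2052: Sun (+1)  2053: Tue (+2)  … (7 more years) …
  2061: Fri (+2)  2062: Sat (+1) ✓  2063: Sun (+1)  2064: Mon (+1)  2065: Wed (+2)
  2066: Thu (+1)  2067: Fri (+1)  2068: Sat (+1) ✓  2069: Mon (+2)  2070: Tue (+1)
  2071: Wed (+1)  2072: Thu (+1)  2073: Sat (+2) ✓  2074: Sun (+1)
Saturday years: 2040, 2045, 2051, 2062, 2068, 2073 — 6 in total.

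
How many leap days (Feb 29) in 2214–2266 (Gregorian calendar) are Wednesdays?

Leap years in 2214–2266: 13 of them.
Feb 29 weekday advances by 5 (mod 7) from one leap year to the next four years later (or differs when a century non-leap intervenes).
Leap-day weekdays: 2216:Thu 2220:Tue 2224:Sun 2228:Fri 2232:Wed✓ 2236:Mon 2240:Sat 2244:Thu 2248:Tue 2252:Sun 2256:Fri 2260:Wed✓ 2264:Mon
Wednesday: 2232, 2260 → 2.

2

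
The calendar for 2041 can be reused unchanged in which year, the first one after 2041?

Two years share a calendar iff Jan 1 falls on the same weekday and both are leap or both are common. 2041: Jan 1 is Tuesday, common year.
2042: Jan 1 Wednesday, common
2043: Jan 1 Thursday, common
2044: Jan 1 Friday, leap
2045: Jan 1 Sunday, common
2046: Jan 1 Monday, common
2047: Jan 1 Tuesday, common
2047 matches on both conditions.

2047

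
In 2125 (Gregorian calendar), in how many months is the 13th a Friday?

Check the 13th of each month of 2125: Jan 13: Sat, Feb 13: Tue, Mar 13: Tue, Apr 13: Fri, May 13: Sun, Jun 13: Wed, Jul 13: Fri, Aug 13: Mon, Sep 13: Thu, Oct 13: Sat, Nov 13: Tue, Dec 13: Thu.
Friday occurs in April, July — 2 months.

2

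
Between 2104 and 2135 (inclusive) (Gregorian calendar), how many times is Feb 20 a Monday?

Track Feb 20's weekday year by year (advancing +1, or +2 across a Feb 29):
  2104: Wed  2105: Fri (+2)  2106: Sat (+1)  2107: Sun (+1)  2108: Mon (+1) ✓
  2109: Wed (+2)  2110: Thu (+1)  2111: Fri (+1)  2112: Sat (+1)  2113: Mon (+2) ✓
  2114: Tue (+1)  2115: Wed (+1)  2116: Thu (+1)  2117: Sat (+2)  … (4 more years) …
  2122: Fri (+1)  2123: Sat (+1)  2124: Sun (+1)  2125: Tue (+2)  2126: Wed (+1)
  2127: Thu (+1)  2128: Fri (+1)  2129: Sun (+2)  2130: Mon (+1) ✓  2131: Tue (+1)
  2132: Wed (+1)  2133: Fri (+2)  2134: Sat (+1)  2135: Sun (+1)
Monday years: 2108, 2113, 2119, 2130 — 4 in total.

4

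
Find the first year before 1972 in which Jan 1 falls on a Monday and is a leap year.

1968

Jan 1 advances by 2 weekdays after a leap year and by 1 after a common year.
1972: Jan 1 is Saturday (leap).
1971: Friday
1970: Thursday
1969: Wednesday
1968: Monday (leap)
1968 begins on a Monday and is a leap year.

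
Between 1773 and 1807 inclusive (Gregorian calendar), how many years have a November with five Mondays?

November has 30 days; it has five Mondays when Monday falls among the first (month-length − 28) days — i.e. when November 1 is one of Monday/Sunday.
November 1 by year: 1773:Mon✓ 1774:Tue 1775:Wed 1776:Fri 1777:Sat 1778:Sun✓ 1779:Mon✓ 1780:Wed 1781:Thu 1782:Fri 1783:Sat 1784:Mon✓ 1785:Tue 1786:Wed 1787:Thu …(5 more)… 1793:Fri 1794:Sat 1795:Sun✓ 1796:Tue 1797:Wed 1798:Thu 1799:Fri 1800:Sat 1801:Sun✓ 1802:Mon✓ 1803:Tue 1804:Thu 1805:Fri 1806:Sat 1807:Sun✓
Years with five Mondays: 1773, 1778, 1779, 1784, 1789, 1790, 1795, 1801, 1802, 1807 → 10.

10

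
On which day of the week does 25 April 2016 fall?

Monday

January 1, 2016 is a Friday.
April 25 is day 116 of the year, i.e. 115 days after Jan 1.
115 mod 7 = 3, so advance 3 weekdays from Friday: Monday.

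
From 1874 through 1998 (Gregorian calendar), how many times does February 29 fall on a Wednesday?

Leap years in 1874–1998: 30 of them.
Feb 29 weekday advances by 5 (mod 7) from one leap year to the next four years later (or differs when a century non-leap intervenes).
Leap-day weekdays: 1876:Tue 1880:Sun 1884:Fri 1888:Wed✓ 1892:Mon 1896:Sat 1904:Mon 1908:Sat 1912:Thu 1916:Tue 1920:Sun 1924:Fri 1928:Wed✓ …(4 more)… 1948:Sun 1952:Fri 1956:Wed✓ 1960:Mon 1964:Sat 1968:Thu 1972:Tue 1976:Sun 1980:Fri 1984:Wed✓ 1988:Mon 1992:Sat 1996:Thu
Wednesday: 1888, 1928, 1956, 1984 → 4.

4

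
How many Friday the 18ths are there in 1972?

2

Check the 18th of each month of 1972: Jan 18: Tue, Feb 18: Fri, Mar 18: Sat, Apr 18: Tue, May 18: Thu, Jun 18: Sun, Jul 18: Tue, Aug 18: Fri, Sep 18: Mon, Oct 18: Wed, Nov 18: Sat, Dec 18: Mon.
Friday occurs in February, August — 2 months.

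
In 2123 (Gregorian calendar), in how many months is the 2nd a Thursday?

2

Check the 2nd of each month of 2123: Jan 2: Sat, Feb 2: Tue, Mar 2: Tue, Apr 2: Fri, May 2: Sun, Jun 2: Wed, Jul 2: Fri, Aug 2: Mon, Sep 2: Thu, Oct 2: Sat, Nov 2: Tue, Dec 2: Thu.
Thursday occurs in September, December — 2 months.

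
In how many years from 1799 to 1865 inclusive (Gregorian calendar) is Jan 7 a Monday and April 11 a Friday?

2

Check each year's weekday for Jan 7 and April 11:
  1799: Mon/Thu  1800: Tue/Fri  1801: Wed/Sat  1802: Thu/Sun  1803: Fri/Mon  1804: Sat/Wed  1805: Mon/Thu  1806: Tue/Fri  1807: Wed/Sat  1808: Thu/Mon  1809: Sat/Tue  1810: Sun/Wed  1811: Mon/Thu  1812: Tue/Sat  …(39 more)…  1852: Wed/Sun  1853: Fri/Mon  1854: Sat/Tue  1855: Sun/Wed  1856: Mon/Fri ✓  1857: Wed/Sat  1858: Thu/Sun  1859: Fri/Mon  1860: Sat/Wed  1861: Mon/Thu  1862: Tue/Fri  1863: Wed/Sat  1864: Thu/Mon  1865: Sat/Tue
Both conditions hold in: 1828, 1856 — 2.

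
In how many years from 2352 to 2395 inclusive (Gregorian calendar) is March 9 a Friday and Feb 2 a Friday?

4

Check each year's weekday for March 9 and Feb 2:
  2352: Sun/Sat  2353: Mon/Mon  2354: Tue/Tue  2355: Wed/Wed  2356: Fri/Thu  2357: Sat/Sat  2358: Sun/Sun  2359: Mon/Mon  2360: Wed/Tue  2361: Thu/Thu  2362: Fri/Fri ✓  2363: Sat/Sat  2364: Mon/Sun  2365: Tue/Tue  …(16 more)…  2382: Tue/Tue  2383: Wed/Wed  2384: Fri/Thu  2385: Sat/Sat  2386: Sun/Sun  2387: Mon/Mon  2388: Wed/Tue  2389: Thu/Thu  2390: Fri/Fri ✓  2391: Sat/Sat  2392: Mon/Sun  2393: Tue/Tue  2394: Wed/Wed  2395: Thu/Thu
Both conditions hold in: 2362, 2373, 2379, 2390 — 4.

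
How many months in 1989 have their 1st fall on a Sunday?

2

Check the 1st of each month of 1989: Jan 1: Sun, Feb 1: Wed, Mar 1: Wed, Apr 1: Sat, May 1: Mon, Jun 1: Thu, Jul 1: Sat, Aug 1: Tue, Sep 1: Fri, Oct 1: Sun, Nov 1: Wed, Dec 1: Fri.
Sunday occurs in January, October — 2 months.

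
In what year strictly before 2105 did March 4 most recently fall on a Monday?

2097

From one year to the next, a fixed date's weekday advances by 1, or by 2 when a Feb 29 lies between the two dates.
2105: March 4 is Wednesday.
2104: Tuesday (−1)
2103: Sunday (−2)
2102: Saturday (−1)
2101: Friday (−1)
2100: Thursday (−1)
2099: Wednesday (−1)
2098: Tuesday (−1)
2097: Monday (−1)
March 4 falls on a Monday in 2097.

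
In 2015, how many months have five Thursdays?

A month of length L has five Thursdays iff its first Thursday is on day ≤ L−28 (so day 1–3 in a 31-day month, 1–2 in a 30-day month, day 1 in a leap February).
Checking each month of 2015: Jan starts Thu (31d) ✓; Feb starts Sun (28d); Mar starts Sun (31d); Apr starts Wed (30d) ✓; May starts Fri (31d); Jun starts Mon (30d); Jul starts Wed (31d) ✓; Aug starts Sat (31d); Sep starts Tue (30d); Oct starts Thu (31d) ✓; Nov starts Sun (30d); Dec starts Tue (31d) ✓.
Five-Thursday months: January, April, July, October, December → 5.

5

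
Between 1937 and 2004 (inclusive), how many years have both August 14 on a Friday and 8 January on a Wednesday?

2

Check each year's weekday for August 14 and 8 January:
  1937: Sat/Fri  1938: Sun/Sat  1939: Mon/Sun  1940: Wed/Mon  1941: Thu/Wed  1942: Fri/Thu  1943: Sat/Fri  1944: Mon/Sat  1945: Tue/Mon  1946: Wed/Tue  1947: Thu/Wed  1948: Sat/Thu  1949: Sun/Sat  1950: Mon/Sun  …(40 more)…  1991: Wed/Tue  1992: Fri/Wed ✓  1993: Sat/Fri  1994: Sun/Sat  1995: Mon/Sun  1996: Wed/Mon  1997: Thu/Wed  1998: Fri/Thu  1999: Sat/Fri  2000: Mon/Sat  2001: Tue/Mon  2002: Wed/Tue  2003: Thu/Wed  2004: Sat/Thu
Both conditions hold in: 1964, 1992 — 2.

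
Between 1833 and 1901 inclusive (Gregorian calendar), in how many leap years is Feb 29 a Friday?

Leap years in 1833–1901: 16 of them.
Feb 29 weekday advances by 5 (mod 7) from one leap year to the next four years later (or differs when a century non-leap intervenes).
Leap-day weekdays: 1836:Mon 1840:Sat 1844:Thu 1848:Tue 1852:Sun 1856:Fri✓ 1860:Wed 1864:Mon 1868:Sat 1872:Thu 1876:Tue 1880:Sun 1884:Fri✓ 1888:Wed 1892:Mon 1896:Sat
Friday: 1856, 1884 → 2.

2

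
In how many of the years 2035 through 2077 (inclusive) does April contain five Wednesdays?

April has 30 days; it has five Wednesdays when Wednesday falls among the first (month-length − 28) days — i.e. when April 1 is one of Wednesday/Tuesday.
April 1 by year: 2035:Sun 2036:Tue✓ 2037:Wed✓ 2038:Thu 2039:Fri 2040:Sun 2041:Mon 2042:Tue✓ 2043:Wed✓ 2044:Fri 2045:Sat 2046:Sun 2047:Mon 2048:Wed✓ 2049:Thu …(13 more)… 2063:Sun 2064:Tue✓ 2065:Wed✓ 2066:Thu 2067:Fri 2068:Sun 2069:Mon 2070:Tue✓ 2071:Wed✓ 2072:Fri 2073:Sat 2074:Sun 2075:Mon 2076:Wed✓ 2077:Thu
Years with five Wednesdays: 2036, 2037, 2042, 2043, 2048, 2053, 2054, 2059, 2064, 2065, 2070, 2071, 2076 → 13.

13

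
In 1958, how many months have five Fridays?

4

A month of length L has five Fridays iff its first Friday is on day ≤ L−28 (so day 1–3 in a 31-day month, 1–2 in a 30-day month, day 1 in a leap February).
Checking each month of 1958: Jan starts Wed (31d) ✓; Feb starts Sat (28d); Mar starts Sat (31d); Apr starts Tue (30d); May starts Thu (31d) ✓; Jun starts Sun (30d); Jul starts Tue (31d); Aug starts Fri (31d) ✓; Sep starts Mon (30d); Oct starts Wed (31d) ✓; Nov starts Sat (30d); Dec starts Mon (31d).
Five-Friday months: January, May, August, October → 4.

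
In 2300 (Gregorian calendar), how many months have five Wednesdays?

A month of length L has five Wednesdays iff its first Wednesday is on day ≤ L−28 (so day 1–3 in a 31-day month, 1–2 in a 30-day month, day 1 in a leap February).
Checking each month of 2300: Jan starts Mon (31d) ✓; Feb starts Thu (28d); Mar starts Thu (31d); Apr starts Sun (30d); May starts Tue (31d) ✓; Jun starts Fri (30d); Jul starts Sun (31d); Aug starts Wed (31d) ✓; Sep starts Sat (30d); Oct starts Mon (31d) ✓; Nov starts Thu (30d); Dec starts Sat (31d).
Five-Wednesday months: January, May, August, October → 4.

4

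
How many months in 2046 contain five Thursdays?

4

A month of length L has five Thursdays iff its first Thursday is on day ≤ L−28 (so day 1–3 in a 31-day month, 1–2 in a 30-day month, day 1 in a leap February).
Checking each month of 2046: Jan starts Mon (31d); Feb starts Thu (28d); Mar starts Thu (31d) ✓; Apr starts Sun (30d); May starts Tue (31d) ✓; Jun starts Fri (30d); Jul starts Sun (31d); Aug starts Wed (31d) ✓; Sep starts Sat (30d); Oct starts Mon (31d); Nov starts Thu (30d) ✓; Dec starts Sat (31d).
Five-Thursday months: March, May, August, November → 4.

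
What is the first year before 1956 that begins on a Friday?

Jan 1 advances by 2 weekdays after a leap year and by 1 after a common year.
1956: Jan 1 is Sunday (leap).
1955: Saturday
1954: Friday
1954 begins on a Friday

1954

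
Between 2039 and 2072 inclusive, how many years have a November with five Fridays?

November has 30 days; it has five Fridays when Friday falls among the first (month-length − 28) days — i.e. when November 1 is one of Friday/Thursday.
November 1 by year: 2039:Tue 2040:Thu✓ 2041:Fri✓ 2042:Sat 2043:Sun 2044:Tue 2045:Wed 2046:Thu✓ 2047:Fri✓ 2048:Sun 2049:Mon 2050:Tue 2051:Wed 2052:Fri✓ 2053:Sat …(4 more)… 2058:Fri✓ 2059:Sat 2060:Mon 2061:Tue 2062:Wed 2063:Thu✓ 2064:Sat 2065:Sun 2066:Mon 2067:Tue 2068:Thu✓ 2069:Fri✓ 2070:Sat 2071:Sun 2072:Tue
Years with five Fridays: 2040, 2041, 2046, 2047, 2052, 2057, 2058, 2063, 2068, 2069 → 10.

10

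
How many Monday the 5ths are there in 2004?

Check the 5th of each month of 2004: Jan 5: Mon, Feb 5: Thu, Mar 5: Fri, Apr 5: Mon, May 5: Wed, Jun 5: Sat, Jul 5: Mon, Aug 5: Thu, Sep 5: Sun, Oct 5: Tue, Nov 5: Fri, Dec 5: Sun.
Monday occurs in January, April, July — 3 months.

3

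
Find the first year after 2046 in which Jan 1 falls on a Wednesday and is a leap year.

2048

Jan 1 advances by 2 weekdays after a leap year and by 1 after a common year.
2046: Jan 1 is Monday.
2047: Tuesday
2048: Wednesday (leap)
2048 begins on a Wednesday and is a leap year.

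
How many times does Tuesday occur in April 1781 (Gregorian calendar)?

April 1781 has 30 days and begins on Sunday.
The first Tuesday is April 3.
Tuesdays fall on 3, 10, 17, 24 — that's 4.

4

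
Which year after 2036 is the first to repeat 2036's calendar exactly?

2064

Two years share a calendar iff Jan 1 falls on the same weekday and both are leap or both are common. 2036: Jan 1 is Tuesday, leap year.
2037: Jan 1 Thursday, common
2038: Jan 1 Friday, common
2039: Jan 1 Saturday, common
2040: Jan 1 Sunday, leap
2041: Jan 1 Tuesday, common
2042: Jan 1 Wednesday, common
2043: Jan 1 Thursday, common
2044: Jan 1 Friday, leap
2045: Jan 1 Sunday, common
2046: Jan 1 Monday, common
2047: Jan 1 Tuesday, common
2048: Jan 1 Wednesday, leap
2049: Jan 1 Friday, common
2050: Jan 1 Saturday, common
2051: Jan 1 Sunday, common
2052: Jan 1 Monday, leap
2053: Jan 1 Wednesday, common
2054: Jan 1 Thursday, common
2055: Jan 1 Friday, common
2056: Jan 1 Saturday, leap
2057: Jan 1 Monday, common
2058: Jan 1 Tuesday, common
2059: Jan 1 Wednesday, common
2060: Jan 1 Thursday, leap
2061: Jan 1 Saturday, common
2062: Jan 1 Sunday, common
2063: Jan 1 Monday, common
2064: Jan 1 Tuesday, leap
2064 matches on both conditions.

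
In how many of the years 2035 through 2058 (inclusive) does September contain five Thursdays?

September has 30 days; it has five Thursdays when Thursday falls among the first (month-length − 28) days — i.e. when September 1 is one of Thursday/Wednesday.
September 1 by year: 2035:Sat 2036:Mon 2037:Tue 2038:Wed✓ 2039:Thu✓ 2040:Sat 2041:Sun 2042:Mon 2043:Tue 2044:Thu✓ 2045:Fri 2046:Sat 2047:Sun 2048:Tue 2049:Wed✓ 2050:Thu✓ 2051:Fri 2052:Sun 2053:Mon 2054:Tue 2055:Wed✓ 2056:Fri 2057:Sat 2058:Sun
Years with five Thursdays: 2038, 2039, 2044, 2049, 2050, 2055 → 6.

6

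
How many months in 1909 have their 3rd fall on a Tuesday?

Check the 3rd of each month of 1909: Jan 3: Sun, Feb 3: Wed, Mar 3: Wed, Apr 3: Sat, May 3: Mon, Jun 3: Thu, Jul 3: Sat, Aug 3: Tue, Sep 3: Fri, Oct 3: Sun, Nov 3: Wed, Dec 3: Fri.
Tuesday occurs in August — 1 month.

1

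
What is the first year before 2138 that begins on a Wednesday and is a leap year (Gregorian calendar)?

Jan 1 advances by 2 weekdays after a leap year and by 1 after a common year.
2138: Jan 1 is Wednesday.
2137: Tuesday
2136: Sunday (leap)
2135: Saturday
2134: Friday
2133: Thursday
2132: Tuesday (leap)
2131: Monday
2130: Sunday
2129: Saturday
2128: Thursday (leap)
2127: Wednesday
2126: Tuesday
2125: Monday
2124: Saturday (leap)
2123: Friday
2122: Thursday
2121: Wednesday
2120: Monday (leap)
2119: Sunday
2118: Saturday
2117: Friday
2116: Wednesday (leap)
2116 begins on a Wednesday and is a leap year.

2116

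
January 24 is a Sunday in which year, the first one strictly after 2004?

From one year to the next, a fixed date's weekday advances by 1, or by 2 when a Feb 29 lies between the two dates.
2004: January 24 is Saturday.
2005: Monday (+2)
2006: Tuesday (+1)
2007: Wednesday (+1)
2008: Thursday (+1)
2009: Saturday (+2)
2010: Sunday (+1)
January 24 falls on a Sunday in 2010.

2010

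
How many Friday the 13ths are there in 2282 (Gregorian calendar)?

2

Check the 13th of each month of 2282: Jan 13: Fri, Feb 13: Mon, Mar 13: Mon, Apr 13: Thu, May 13: Sat, Jun 13: Tue, Jul 13: Thu, Aug 13: Sun, Sep 13: Wed, Oct 13: Fri, Nov 13: Mon, Dec 13: Wed.
Friday occurs in January, October — 2 months.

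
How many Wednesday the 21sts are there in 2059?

Check the 21st of each month of 2059: Jan 21: Tue, Feb 21: Fri, Mar 21: Fri, Apr 21: Mon, May 21: Wed, Jun 21: Sat, Jul 21: Mon, Aug 21: Thu, Sep 21: Sun, Oct 21: Tue, Nov 21: Fri, Dec 21: Sun.
Wednesday occurs in May — 1 month.

1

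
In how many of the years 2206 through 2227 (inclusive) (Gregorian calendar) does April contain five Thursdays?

April has 30 days; it has five Thursdays when Thursday falls among the first (month-length − 28) days — i.e. when April 1 is one of Thursday/Wednesday.
April 1 by year: 2206:Tue 2207:Wed✓ 2208:Fri 2209:Sat 2210:Sun 2211:Mon 2212:Wed✓ 2213:Thu✓ 2214:Fri 2215:Sat 2216:Mon 2217:Tue 2218:Wed✓ 2219:Thu✓ 2220:Sat 2221:Sun 2222:Mon 2223:Tue 2224:Thu✓ 2225:Fri 2226:Sat 2227:Sun
Years with five Thursdays: 2207, 2212, 2213, 2218, 2219, 2224 → 6.

6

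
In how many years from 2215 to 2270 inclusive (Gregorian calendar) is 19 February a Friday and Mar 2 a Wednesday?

2

Check each year's weekday for 19 February and Mar 2:
  2215: Sun/Thu  2216: Mon/Sat  2217: Wed/Sun  2218: Thu/Mon  2219: Fri/Tue  2220: Sat/Thu  2221: Mon/Fri  2222: Tue/Sat  2223: Wed/Sun  2224: Thu/Tue  2225: Sat/Wed  2226: Sun/Thu  2227: Mon/Fri  2228: Tue/Sun  …(28 more)…  2257: Thu/Mon  2258: Fri/Tue  2259: Sat/Wed  2260: Sun/Fri  2261: Tue/Sat  2262: Wed/Sun  2263: Thu/Mon  2264: Fri/Wed ✓  2265: Sun/Thu  2266: Mon/Fri  2267: Tue/Sat  2268: Wed/Mon  2269: Fri/Tue  2270: Sat/Wed
Both conditions hold in: 2236, 2264 — 2.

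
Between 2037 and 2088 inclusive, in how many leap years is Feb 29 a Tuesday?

2

Leap years in 2037–2088: 13 of them.
Feb 29 weekday advances by 5 (mod 7) from one leap year to the next four years later (or differs when a century non-leap intervenes).
Leap-day weekdays: 2040:Wed 2044:Mon 2048:Sat 2052:Thu 2056:Tue✓ 2060:Sun 2064:Fri 2068:Wed 2072:Mon 2076:Sat 2080:Thu 2084:Tue✓ 2088:Sun
Tuesday: 2056, 2084 → 2.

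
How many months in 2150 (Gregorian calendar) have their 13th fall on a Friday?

3

Check the 13th of each month of 2150: Jan 13: Tue, Feb 13: Fri, Mar 13: Fri, Apr 13: Mon, May 13: Wed, Jun 13: Sat, Jul 13: Mon, Aug 13: Thu, Sep 13: Sun, Oct 13: Tue, Nov 13: Fri, Dec 13: Sun.
Friday occurs in February, March, November — 3 months.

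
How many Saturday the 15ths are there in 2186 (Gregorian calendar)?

Check the 15th of each month of 2186: Jan 15: Sun, Feb 15: Wed, Mar 15: Wed, Apr 15: Sat, May 15: Mon, Jun 15: Thu, Jul 15: Sat, Aug 15: Tue, Sep 15: Fri, Oct 15: Sun, Nov 15: Wed, Dec 15: Fri.
Saturday occurs in April, July — 2 months.

2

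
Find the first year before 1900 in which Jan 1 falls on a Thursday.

Jan 1 advances by 2 weekdays after a leap year and by 1 after a common year.
1900: Jan 1 is Monday.
1899: Sunday
1898: Saturday
1897: Friday
1896: Wednesday (leap)
1895: Tuesday
1894: Monday
1893: Sunday
1892: Friday (leap)
1891: Thursday
1891 begins on a Thursday

1891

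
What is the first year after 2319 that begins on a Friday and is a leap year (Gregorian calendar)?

2332

Jan 1 advances by 2 weekdays after a leap year and by 1 after a common year.
2319: Jan 1 is Wednesday.
2320: Thursday (leap)
2321: Saturday
2322: Sunday
2323: Monday
2324: Tuesday (leap)
2325: Thursday
2326: Friday
2327: Saturday
2328: Sunday (leap)
2329: Tuesday
2330: Wednesday
2331: Thursday
2332: Friday (leap)
2332 begins on a Friday and is a leap year.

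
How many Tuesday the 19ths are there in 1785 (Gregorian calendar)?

Check the 19th of each month of 1785: Jan 19: Wed, Feb 19: Sat, Mar 19: Sat, Apr 19: Tue, May 19: Thu, Jun 19: Sun, Jul 19: Tue, Aug 19: Fri, Sep 19: Mon, Oct 19: Wed, Nov 19: Sat, Dec 19: Mon.
Tuesday occurs in April, July — 2 months.

2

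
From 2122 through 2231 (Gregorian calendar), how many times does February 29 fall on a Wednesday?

4

Leap years in 2122–2231: 26 of them.
Feb 29 weekday advances by 5 (mod 7) from one leap year to the next four years later (or differs when a century non-leap intervenes).
Leap-day weekdays: 2124:Tue 2128:Sun 2132:Fri 2136:Wed✓ 2140:Mon 2144:Sat 2148:Thu 2152:Tue 2156:Sun 2160:Fri 2164:Wed✓ 2168:Mon 2172:Sat 2176:Thu 2180:Tue 2184:Sun 2188:Fri 2192:Wed✓ 2196:Mon 2204:Wed✓ 2208:Mon 2212:Sat 2216:Thu 2220:Tue 2224:Sun 2228:Fri
Wednesday: 2136, 2164, 2192, 2204 → 4.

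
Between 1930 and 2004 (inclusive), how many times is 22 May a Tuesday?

Track 22 May's weekday year by year (advancing +1, or +2 across a Feb 29):
  1930: Thu  1931: Fri (+1)  1932: Sun (+2)  1933: Mon (+1)  1934: Tue (+1) ✓
  1935: Wed (+1)  1936: Fri (+2)  1937: Sat (+1)  1938: Sun (+1)  1939: Mon (+1)
  1940: Wed (+2)  1941: Thu (+1)  1942: Fri (+1)  1943: Sat (+1)  … (47 more years) …
  1991: Wed (+1)  1992: Fri (+2)  1993: Sat (+1)  1994: Sun (+1)  1995: Mon (+1)
  1996: Wed (+2)  1997: Thu (+1)  1998: Fri (+1)  1999: Sat (+1)  2000: Mon (+2)
  2001: Tue (+1) ✓  2002: Wed (+1)  2003: Thu (+1)  2004: Sat (+2)
Tuesday years: 1934, 1945, 1951, 1956, 1962, 1973, 1979, 1984, 1990, 2001 — 10 in total.

10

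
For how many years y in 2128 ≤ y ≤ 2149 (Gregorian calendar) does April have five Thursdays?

6

April has 30 days; it has five Thursdays when Thursday falls among the first (month-length − 28) days — i.e. when April 1 is one of Thursday/Wednesday.
April 1 by year: 2128:Thu✓ 2129:Fri 2130:Sat 2131:Sun 2132:Tue 2133:Wed✓ 2134:Thu✓ 2135:Fri 2136:Sun 2137:Mon 2138:Tue 2139:Wed✓ 2140:Fri 2141:Sat 2142:Sun 2143:Mon 2144:Wed✓ 2145:Thu✓ 2146:Fri 2147:Sat 2148:Mon 2149:Tue
Years with five Thursdays: 2128, 2133, 2134, 2139, 2144, 2145 → 6.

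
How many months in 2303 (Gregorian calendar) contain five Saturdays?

4

A month of length L has five Saturdays iff its first Saturday is on day ≤ L−28 (so day 1–3 in a 31-day month, 1–2 in a 30-day month, day 1 in a leap February).
Checking each month of 2303: Jan starts Thu (31d) ✓; Feb starts Sun (28d); Mar starts Sun (31d); Apr starts Wed (30d); May starts Fri (31d) ✓; Jun starts Mon (30d); Jul starts Wed (31d); Aug starts Sat (31d) ✓; Sep starts Tue (30d); Oct starts Thu (31d) ✓; Nov starts Sun (30d); Dec starts Tue (31d).
Five-Saturday months: January, May, August, October → 4.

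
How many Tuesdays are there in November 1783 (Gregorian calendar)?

4

November 1783 has 30 days and begins on Saturday.
The first Tuesday is November 4.
Tuesdays fall on 4, 11, 18, 25 — that's 4.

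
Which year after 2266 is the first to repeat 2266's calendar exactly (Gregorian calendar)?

Two years share a calendar iff Jan 1 falls on the same weekday and both are leap or both are common. 2266: Jan 1 is Monday, common year.
2267: Jan 1 Tuesday, common
2268: Jan 1 Wednesday, leap
2269: Jan 1 Friday, common
2270: Jan 1 Saturday, common
2271: Jan 1 Sunday, common
2272: Jan 1 Monday, leap
2273: Jan 1 Wednesday, common
2274: Jan 1 Thursday, common
2275: Jan 1 Friday, common
2276: Jan 1 Saturday, leap
2277: Jan 1 Monday, common
2277 matches on both conditions.

2277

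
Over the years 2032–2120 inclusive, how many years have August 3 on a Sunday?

12

Track August 3's weekday year by year (advancing +1, or +2 across a Feb 29):
  2032: Tue  2033: Wed (+1)  2034: Thu (+1)  2035: Fri (+1)  2036: Sun (+2) ✓
  2037: Mon (+1)  2038: Tue (+1)  2039: Wed (+1)  2040: Fri (+2)  2041: Sat (+1)
  2042: Sun (+1) ✓  2043: Mon (+1)  2044: Wed (+2)  2045: Thu (+1)  … (61 more years) …
  2107: Wed (+1)  2108: Fri (+2)  2109: Sat (+1)  2110: Sun (+1) ✓  2111: Mon (+1)
  2112: Wed (+2)  2113: Thu (+1)  2114: Fri (+1)  2115: Sat (+1)  2116: Mon (+2)
  2117: Tue (+1)  2118: Wed (+1)  2119: Thu (+1)  2120: Sat (+2)
Sunday years: 2036, 2042, 2053, 2059, 2064, 2070, 2081, 2087, 2092, 2098, 2104, 2110 — 12 in total.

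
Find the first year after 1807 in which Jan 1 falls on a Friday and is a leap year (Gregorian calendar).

Jan 1 advances by 2 weekdays after a leap year and by 1 after a common year.
1807: Jan 1 is Thursday.
1808: Friday (leap)
1808 begins on a Friday and is a leap year.

1808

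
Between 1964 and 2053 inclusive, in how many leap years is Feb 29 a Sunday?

3

Leap years in 1964–2053: 23 of them.
Feb 29 weekday advances by 5 (mod 7) from one leap year to the next four years later (or differs when a century non-leap intervenes).
Leap-day weekdays: 1964:Sat 1968:Thu 1972:Tue 1976:Sun✓ 1980:Fri 1984:Wed 1988:Mon 1992:Sat 1996:Thu 2000:Tue 2004:Sun✓ 2008:Fri 2012:Wed 2016:Mon 2020:Sat 2024:Thu 2028:Tue 2032:Sun✓ 2036:Fri 2040:Wed 2044:Mon 2048:Sat 2052:Thu
Sunday: 1976, 2004, 2032 → 3.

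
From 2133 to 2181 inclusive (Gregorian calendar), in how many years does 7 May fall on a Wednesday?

6

Track 7 May's weekday year by year (advancing +1, or +2 across a Feb 29):
  2133: Thu  2134: Fri (+1)  2135: Sat (+1)  2136: Mon (+2)  2137: Tue (+1)
  2138: Wed (+1) ✓  2139: Thu (+1)  2140: Sat (+2)  2141: Sun (+1)  2142: Mon (+1)
  2143: Tue (+1)  2144: Thu (+2)  2145: Fri (+1)  2146: Sat (+1)  … (21 more years) …
  2168: Sat (+2)  2169: Sun (+1)  2170: Mon (+1)  2171: Tue (+1)  2172: Thu (+2)
  2173: Fri (+1)  2174: Sat (+1)  2175: Sun (+1)  2176: Tue (+2)  2177: Wed (+1) ✓
  2178: Thu (+1)  2179: Fri (+1)  2180: Sun (+2)  2181: Mon (+1)
Wednesday years: 2138, 2149, 2155, 2160, 2166, 2177 — 6 in total.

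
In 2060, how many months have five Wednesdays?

4

A month of length L has five Wednesdays iff its first Wednesday is on day ≤ L−28 (so day 1–3 in a 31-day month, 1–2 in a 30-day month, day 1 in a leap February).
Checking each month of 2060: Jan starts Thu (31d); Feb starts Sun (29d); Mar starts Mon (31d) ✓; Apr starts Thu (30d); May starts Sat (31d); Jun starts Tue (30d) ✓; Jul starts Thu (31d); Aug starts Sun (31d); Sep starts Wed (30d) ✓; Oct starts Fri (31d); Nov starts Mon (30d); Dec starts Wed (31d) ✓.
Five-Wednesday months: March, June, September, December → 4.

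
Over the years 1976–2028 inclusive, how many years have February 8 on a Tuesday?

8

Track February 8's weekday year by year (advancing +1, or +2 across a Feb 29):
  1976: Sun  1977: Tue (+2) ✓  1978: Wed (+1)  1979: Thu (+1)  1980: Fri (+1)
  1981: Sun (+2)  1982: Mon (+1)  1983: Tue (+1) ✓  1984: Wed (+1)  1985: Fri (+2)
  1986: Sat (+1)  1987: Sun (+1)  1988: Mon (+1)  1989: Wed (+2)  … (25 more years) …
  2015: Sun (+1)  2016: Mon (+1)  2017: Wed (+2)  2018: Thu (+1)  2019: Fri (+1)
  2020: Sat (+1)  2021: Mon (+2)  2022: Tue (+1) ✓  2023: Wed (+1)  2024: Thu (+1)
  2025: Sat (+2)  2026: Sun (+1)  2027: Mon (+1)  2028: Tue (+1) ✓
Tuesday years: 1977, 1983, 1994, 2000, 2005, 2011, 2022, 2028 — 8 in total.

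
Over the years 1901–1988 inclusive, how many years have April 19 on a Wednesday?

Track April 19's weekday year by year (advancing +1, or +2 across a Feb 29):
  1901: Fri  1902: Sat (+1)  1903: Sun (+1)  1904: Tue (+2)  1905: Wed (+1) ✓
  1906: Thu (+1)  1907: Fri (+1)  1908: Sun (+2)  1909: Mon (+1)  1910: Tue (+1)
  1911: Wed (+1) ✓  1912: Fri (+2)  1913: Sat (+1)  1914: Sun (+1)  … (60 more years) …
  1975: Sat (+1)  1976: Mon (+2)  1977: Tue (+1)  1978: Wed (+1) ✓  1979: Thu (+1)
  1980: Sat (+2)  1981: Sun (+1)  1982: Mon (+1)  1983: Tue (+1)  1984: Thu (+2)
  1985: Fri (+1)  1986: Sat (+1)  1987: Sun (+1)  1988: Tue (+2)
Wednesday years: 1905, 1911, 1916, 1922, 1933, 1939, 1944, 1950, 1961, 1967, 1972, 1978 — 12 in total.

12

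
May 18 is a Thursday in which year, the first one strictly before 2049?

2045

From one year to the next, a fixed date's weekday advances by 1, or by 2 when a Feb 29 lies between the two dates.
2049: May 18 is Tuesday.
2048: Monday (−1)
2047: Saturday (−2)
2046: Friday (−1)
2045: Thursday (−1)
May 18 falls on a Thursday in 2045.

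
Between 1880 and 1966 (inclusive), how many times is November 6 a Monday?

12

Track November 6's weekday year by year (advancing +1, or +2 across a Feb 29):
  1880: Sat  1881: Sun (+1)  1882: Mon (+1) ✓  1883: Tue (+1)  1884: Thu (+2)
  1885: Fri (+1)  1886: Sat (+1)  1887: Sun (+1)  1888: Tue (+2)  1889: Wed (+1)
  1890: Thu (+1)  1891: Fri (+1)  1892: Sun (+2)  1893: Mon (+1) ✓  … (59 more years) …
  1953: Fri (+1)  1954: Sat (+1)  1955: Sun (+1)  1956: Tue (+2)  1957: Wed (+1)
  1958: Thu (+1)  1959: Fri (+1)  1960: Sun (+2)  1961: Mon (+1) ✓  1962: Tue (+1)
  1963: Wed (+1)  1964: Fri (+2)  1965: Sat (+1)  1966: Sun (+1)
Monday years: 1882, 1893, 1899, 1905, 1911, 1916, 1922, 1933, 1939, 1944, 1950, 1961 — 12 in total.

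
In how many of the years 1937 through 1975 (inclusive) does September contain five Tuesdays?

September has 30 days; it has five Tuesdays when Tuesday falls among the first (month-length − 28) days — i.e. when September 1 is one of Tuesday/Monday.
September 1 by year: 1937:Wed 1938:Thu 1939:Fri 1940:Sun 1941:Mon✓ 1942:Tue✓ 1943:Wed 1944:Fri 1945:Sat 1946:Sun 1947:Mon✓ 1948:Wed 1949:Thu 1950:Fri 1951:Sat …(9 more)… 1961:Fri 1962:Sat 1963:Sun 1964:Tue✓ 1965:Wed 1966:Thu 1967:Fri 1968:Sun 1969:Mon✓ 1970:Tue✓ 1971:Wed 1972:Fri 1973:Sat 1974:Sun 1975:Mon✓
Years with five Tuesdays: 1941, 1942, 1947, 1952, 1953, 1958, 1959, 1964, 1969, 1970, 1975 → 11.

11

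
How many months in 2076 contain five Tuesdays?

A month of length L has five Tuesdays iff its first Tuesday is on day ≤ L−28 (so day 1–3 in a 31-day month, 1–2 in a 30-day month, day 1 in a leap February).
Checking each month of 2076: Jan starts Wed (31d); Feb starts Sat (29d); Mar starts Sun (31d) ✓; Apr starts Wed (30d); May starts Fri (31d); Jun starts Mon (30d) ✓; Jul starts Wed (31d); Aug starts Sat (31d); Sep starts Tue (30d) ✓; Oct starts Thu (31d); Nov starts Sun (30d); Dec starts Tue (31d) ✓.
Five-Tuesday months: March, June, September, December → 4.

4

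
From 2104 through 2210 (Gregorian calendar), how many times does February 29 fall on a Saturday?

3

Leap years in 2104–2210: 26 of them.
Feb 29 weekday advances by 5 (mod 7) from one leap year to the next four years later (or differs when a century non-leap intervenes).
Leap-day weekdays: 2104:Fri 2108:Wed 2112:Mon 2116:Sat✓ 2120:Thu 2124:Tue 2128:Sun 2132:Fri 2136:Wed 2140:Mon 2144:Sat✓ 2148:Thu 2152:Tue 2156:Sun 2160:Fri 2164:Wed 2168:Mon 2172:Sat✓ 2176:Thu 2180:Tue 2184:Sun 2188:Fri 2192:Wed 2196:Mon 2204:Wed 2208:Mon
Saturday: 2116, 2144, 2172 → 3.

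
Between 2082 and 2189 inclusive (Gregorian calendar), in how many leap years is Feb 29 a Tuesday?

Leap years in 2082–2189: 26 of them.
Feb 29 weekday advances by 5 (mod 7) from one leap year to the next four years later (or differs when a century non-leap intervenes).
Leap-day weekdays: 2084:Tue✓ 2088:Sun 2092:Fri 2096:Wed 2104:Fri 2108:Wed 2112:Mon 2116:Sat 2120:Thu 2124:Tue✓ 2128:Sun 2132:Fri 2136:Wed 2140:Mon 2144:Sat 2148:Thu 2152:Tue✓ 2156:Sun 2160:Fri 2164:Wed 2168:Mon 2172:Sat 2176:Thu 2180:Tue✓ 2184:Sun 2188:Fri
Tuesday: 2084, 2124, 2152, 2180 → 4.

4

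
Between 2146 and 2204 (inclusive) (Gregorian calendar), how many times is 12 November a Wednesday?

9

Track 12 November's weekday year by year (advancing +1, or +2 across a Feb 29):
  2146: Sat  2147: Sun (+1)  2148: Tue (+2)  2149: Wed (+1) ✓  2150: Thu (+1)
  2151: Fri (+1)  2152: Sun (+2)  2153: Mon (+1)  2154: Tue (+1)  2155: Wed (+1) ✓
  2156: Fri (+2)  2157: Sat (+1)  2158: Sun (+1)  2159: Mon (+1)  … (31 more years) …
  2191: Sat (+1)  2192: Mon (+2)  2193: Tue (+1)  2194: Wed (+1) ✓  2195: Thu (+1)
  2196: Sat (+2)  2197: Sun (+1)  2198: Mon (+1)  2199: Tue (+1)  2200: Wed (+1) ✓
  2201: Thu (+1)  2202: Fri (+1)  2203: Sat (+1)  2204: Mon (+2)
Wednesday years: 2149, 2155, 2160, 2166, 2177, 2183, 2188, 2194, 2200 — 9 in total.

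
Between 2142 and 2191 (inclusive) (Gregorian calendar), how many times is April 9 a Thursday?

Track April 9's weekday year by year (advancing +1, or +2 across a Feb 29):
  2142: Mon  2143: Tue (+1)  2144: Thu (+2) ✓  2145: Fri (+1)  2146: Sat (+1)
  2147: Sun (+1)  2148: Tue (+2)  2149: Wed (+1)  2150: Thu (+1) ✓  2151: Fri (+1)
  2152: Sun (+2)  2153: Mon (+1)  2154: Tue (+1)  2155: Wed (+1)  … (22 more years) …
  2178: Thu (+1) ✓  2179: Fri (+1)  2180: Sun (+2)  2181: Mon (+1)  2182: Tue (+1)
  2183: Wed (+1)  2184: Fri (+2)  2185: Sat (+1)  2186: Sun (+1)  2187: Mon (+1)
  2188: Wed (+2)  2189: Thu (+1) ✓  2190: Fri (+1)  2191: Sat (+1)
Thursday years: 2144, 2150, 2161, 2167, 2172, 2178, 2189 — 7 in total.

7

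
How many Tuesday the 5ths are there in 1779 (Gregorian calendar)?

Check the 5th of each month of 1779: Jan 5: Tue, Feb 5: Fri, Mar 5: Fri, Apr 5: Mon, May 5: Wed, Jun 5: Sat, Jul 5: Mon, Aug 5: Thu, Sep 5: Sun, Oct 5: Tue, Nov 5: Fri, Dec 5: Sun.
Tuesday occurs in January, October — 2 months.

2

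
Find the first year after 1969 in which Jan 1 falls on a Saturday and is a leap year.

Jan 1 advances by 2 weekdays after a leap year and by 1 after a common year.
1969: Jan 1 is Wednesday.
1970: Thursday
1971: Friday
1972: Saturday (leap)
1972 begins on a Saturday and is a leap year.

1972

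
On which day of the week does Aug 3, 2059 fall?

January 1, 2059 is a Wednesday.
August 3 is day 215 of the year, i.e. 214 days after Jan 1.
214 mod 7 = 4, so advance 4 weekdays from Wednesday: Sunday.

Sunday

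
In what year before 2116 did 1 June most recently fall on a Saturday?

From one year to the next, a fixed date's weekday advances by 1, or by 2 when a Feb 29 lies between the two dates.
2116: June 1 is Monday.
2115: Saturday (−2)
1 June falls on a Saturday in 2115.

2115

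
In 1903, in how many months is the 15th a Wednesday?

2

Check the 15th of each month of 1903: Jan 15: Thu, Feb 15: Sun, Mar 15: Sun, Apr 15: Wed, May 15: Fri, Jun 15: Mon, Jul 15: Wed, Aug 15: Sat, Sep 15: Tue, Oct 15: Thu, Nov 15: Sun, Dec 15: Tue.
Wednesday occurs in April, July — 2 months.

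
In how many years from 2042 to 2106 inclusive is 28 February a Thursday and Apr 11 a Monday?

0

Check each year's weekday for 28 February and Apr 11:
  2042: Fri/Fri  2043: Sat/Sat  2044: Sun/Mon  2045: Tue/Tue  2046: Wed/Wed  2047: Thu/Thu  2048: Fri/Sat  2049: Sun/Sun  2050: Mon/Mon  2051: Tue/Tue  2052: Wed/Thu  2053: Fri/Fri  2054: Sat/Sat  2055: Sun/Sun  …(37 more)…  2093: Sat/Sat  2094: Sun/Sun  2095: Mon/Mon  2096: Tue/Wed  2097: Thu/Thu  2098: Fri/Fri  2099: Sat/Sat  2100: Sun/Sun  2101: Mon/Mon  2102: Tue/Tue  2103: Wed/Wed  2104: Thu/Fri  2105: Sat/Sat  2106: Sun/Sun
Both conditions hold in: no year — 0.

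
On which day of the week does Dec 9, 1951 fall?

January 1, 1951 is a Monday.
December 9 is day 343 of the year, i.e. 342 days after Jan 1.
342 mod 7 = 6, so advance 6 weekdays from Monday: Sunday.

Sunday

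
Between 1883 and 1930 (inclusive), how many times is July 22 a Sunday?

8

Track July 22's weekday year by year (advancing +1, or +2 across a Feb 29):
  1883: Sun ✓  1884: Tue (+2)  1885: Wed (+1)  1886: Thu (+1)  1887: Fri (+1)
  1888: Sun (+2) ✓  1889: Mon (+1)  1890: Tue (+1)  1891: Wed (+1)  1892: Fri (+2)
  1893: Sat (+1)  1894: Sun (+1) ✓  1895: Mon (+1)  1896: Wed (+2)  … (20 more years) …
  1917: Sun (+1) ✓  1918: Mon (+1)  1919: Tue (+1)  1920: Thu (+2)  1921: Fri (+1)
  1922: Sat (+1)  1923: Sun (+1) ✓  1924: Tue (+2)  1925: Wed (+1)  1926: Thu (+1)
  1927: Fri (+1)  1928: Sun (+2) ✓  1929: Mon (+1)  1930: Tue (+1)
Sunday years: 1883, 1888, 1894, 1900, 1906, 1917, 1923, 1928 — 8 in total.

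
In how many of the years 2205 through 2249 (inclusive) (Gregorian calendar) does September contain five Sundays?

September has 30 days; it has five Sundays when Sunday falls among the first (month-length − 28) days — i.e. when September 1 is one of Sunday/Saturday.
September 1 by year: 2205:Sun✓ 2206:Mon 2207:Tue 2208:Thu 2209:Fri 2210:Sat✓ 2211:Sun✓ 2212:Tue 2213:Wed 2214:Thu 2215:Fri 2216:Sun✓ 2217:Mon 2218:Tue 2219:Wed …(15 more)… 2235:Tue 2236:Thu 2237:Fri 2238:Sat✓ 2239:Sun✓ 2240:Tue 2241:Wed 2242:Thu 2243:Fri 2244:Sun✓ 2245:Mon 2246:Tue 2247:Wed 2248:Fri 2249:Sat✓
Years with five Sundays: 2205, 2210, 2211, 2216, 2221, 2222, 2227, 2232, 2233, 2238, 2239, 2244, 2249 → 13.

13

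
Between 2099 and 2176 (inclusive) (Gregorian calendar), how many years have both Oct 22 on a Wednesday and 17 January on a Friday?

7

Check each year's weekday for Oct 22 and 17 January:
  2099: Thu/Sat  2100: Fri/Sun  2101: Sat/Mon  2102: Sun/Tue  2103: Mon/Wed  2104: Wed/Thu  2105: Thu/Sat  2106: Fri/Sun  2107: Sat/Mon  2108: Mon/Tue  2109: Tue/Thu  2110: Wed/Fri ✓  2111: Thu/Sat  2112: Sat/Sun  …(50 more)…  2163: Sat/Mon  2164: Mon/Tue  2165: Tue/Thu  2166: Wed/Fri ✓  2167: Thu/Sat  2168: Sat/Sun  2169: Sun/Tue  2170: Mon/Wed  2171: Tue/Thu  2172: Thu/Fri  2173: Fri/Sun  2174: Sat/Mon  2175: Sun/Tue  2176: Tue/Wed
Both conditions hold in: 2110, 2121, 2127, 2138, 2149, 2155, 2166 — 7.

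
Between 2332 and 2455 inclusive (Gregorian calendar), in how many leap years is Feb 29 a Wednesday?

4

Leap years in 2332–2455: 31 of them.
Feb 29 weekday advances by 5 (mod 7) from one leap year to the next four years later (or differs when a century non-leap intervenes).
Leap-day weekdays: 2332:Mon 2336:Sat 2340:Thu 2344:Tue 2348:Sun 2352:Fri 2356:Wed✓ 2360:Mon 2364:Sat 2368:Thu 2372:Tue 2376:Sun 2380:Fri …(5 more)… 2404:Sun 2408:Fri 2412:Wed✓ 2416:Mon 2420:Sat 2424:Thu 2428:Tue 2432:Sun 2436:Fri 2440:Wed✓ 2444:Mon 2448:Sat 2452:Thu
Wednesday: 2356, 2384, 2412, 2440 → 4.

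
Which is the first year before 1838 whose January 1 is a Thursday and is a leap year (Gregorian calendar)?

1824

Jan 1 advances by 2 weekdays after a leap year and by 1 after a common year.
1838: Jan 1 is Monday.
1837: Sunday
1836: Friday (leap)
1835: Thursday
1834: Wednesday
1833: Tuesday
1832: Sunday (leap)
1831: Saturday
1830: Friday
1829: Thursday
1828: Tuesday (leap)
1827: Monday
1826: Sunday
1825: Saturday
1824: Thursday (leap)
1824 begins on a Thursday and is a leap year.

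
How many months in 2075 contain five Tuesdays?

5

A month of length L has five Tuesdays iff its first Tuesday is on day ≤ L−28 (so day 1–3 in a 31-day month, 1–2 in a 30-day month, day 1 in a leap February).
Checking each month of 2075: Jan starts Tue (31d) ✓; Feb starts Fri (28d); Mar starts Fri (31d); Apr starts Mon (30d) ✓; May starts Wed (31d); Jun starts Sat (30d); Jul starts Mon (31d) ✓; Aug starts Thu (31d); Sep starts Sun (30d); Oct starts Tue (31d) ✓; Nov starts Fri (30d); Dec starts Sun (31d) ✓.
Five-Tuesday months: January, April, July, October, December → 5.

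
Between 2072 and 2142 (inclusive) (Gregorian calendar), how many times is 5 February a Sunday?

Track 5 February's weekday year by year (advancing +1, or +2 across a Feb 29):
  2072: Fri  2073: Sun (+2) ✓  2074: Mon (+1)  2075: Tue (+1)  2076: Wed (+1)
  2077: Fri (+2)  2078: Sat (+1)  2079: Sun (+1) ✓  2080: Mon (+1)  2081: Wed (+2)
  2082: Thu (+1)  2083: Fri (+1)  2084: Sat (+1)  2085: Mon (+2)  … (43 more years) …
  2129: Sat (+2)  2130: Sun (+1) ✓  2131: Mon (+1)  2132: Tue (+1)  2133: Thu (+2)
  2134: Fri (+1)  2135: Sat (+1)  2136: Sun (+1) ✓  2137: Tue (+2)  2138: Wed (+1)
  2139: Thu (+1)  2140: Fri (+1)  2141: Sun (+2) ✓  2142: Mon (+1)
Sunday years: 2073, 2079, 2090, 2096, 2102, 2108, 2113, 2119, 2130, 2136, 2141 — 11 in total.

11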